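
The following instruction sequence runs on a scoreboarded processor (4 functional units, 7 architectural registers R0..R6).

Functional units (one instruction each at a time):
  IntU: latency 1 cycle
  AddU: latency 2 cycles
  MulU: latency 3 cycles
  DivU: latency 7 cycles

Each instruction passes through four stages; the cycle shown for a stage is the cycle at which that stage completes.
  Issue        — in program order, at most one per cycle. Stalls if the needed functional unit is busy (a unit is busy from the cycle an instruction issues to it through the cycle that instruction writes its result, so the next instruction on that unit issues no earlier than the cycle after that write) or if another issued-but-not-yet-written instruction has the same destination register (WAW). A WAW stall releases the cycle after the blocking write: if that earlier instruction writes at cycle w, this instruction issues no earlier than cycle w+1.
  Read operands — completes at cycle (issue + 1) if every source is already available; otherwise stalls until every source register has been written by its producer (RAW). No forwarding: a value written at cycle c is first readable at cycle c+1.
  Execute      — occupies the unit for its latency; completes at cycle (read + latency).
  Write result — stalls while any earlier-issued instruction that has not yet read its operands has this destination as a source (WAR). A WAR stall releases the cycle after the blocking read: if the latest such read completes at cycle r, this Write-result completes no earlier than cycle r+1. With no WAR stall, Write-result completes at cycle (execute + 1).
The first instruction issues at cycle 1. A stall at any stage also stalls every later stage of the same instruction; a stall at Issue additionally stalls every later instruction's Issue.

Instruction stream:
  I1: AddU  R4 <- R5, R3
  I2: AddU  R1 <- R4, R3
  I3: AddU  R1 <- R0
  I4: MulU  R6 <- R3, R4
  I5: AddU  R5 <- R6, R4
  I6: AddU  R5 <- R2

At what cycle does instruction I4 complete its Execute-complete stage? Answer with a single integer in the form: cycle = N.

cycle = 16

c1: I1 dispatched to AddU
c2: I1 operands ready
c4: I1 complete
c5: R4←I1
c6: I2 dispatched to AddU
c7: I2 operands ready
c9: I2 complete
c10: R1←I2
c11: I3 dispatched to AddU
c12: I3 operands ready, I4 dispatched to MulU
c13: I4 operands ready
c14: I3 complete
c15: R1←I3
c16: I4 complete, I5 dispatched to AddU
c17: R6←I4
c18: I5 operands ready
c20: I5 complete
c21: R5←I5
c22: I6 dispatched to AddU
c23: I6 operands ready
c25: I6 complete
c26: R5←I6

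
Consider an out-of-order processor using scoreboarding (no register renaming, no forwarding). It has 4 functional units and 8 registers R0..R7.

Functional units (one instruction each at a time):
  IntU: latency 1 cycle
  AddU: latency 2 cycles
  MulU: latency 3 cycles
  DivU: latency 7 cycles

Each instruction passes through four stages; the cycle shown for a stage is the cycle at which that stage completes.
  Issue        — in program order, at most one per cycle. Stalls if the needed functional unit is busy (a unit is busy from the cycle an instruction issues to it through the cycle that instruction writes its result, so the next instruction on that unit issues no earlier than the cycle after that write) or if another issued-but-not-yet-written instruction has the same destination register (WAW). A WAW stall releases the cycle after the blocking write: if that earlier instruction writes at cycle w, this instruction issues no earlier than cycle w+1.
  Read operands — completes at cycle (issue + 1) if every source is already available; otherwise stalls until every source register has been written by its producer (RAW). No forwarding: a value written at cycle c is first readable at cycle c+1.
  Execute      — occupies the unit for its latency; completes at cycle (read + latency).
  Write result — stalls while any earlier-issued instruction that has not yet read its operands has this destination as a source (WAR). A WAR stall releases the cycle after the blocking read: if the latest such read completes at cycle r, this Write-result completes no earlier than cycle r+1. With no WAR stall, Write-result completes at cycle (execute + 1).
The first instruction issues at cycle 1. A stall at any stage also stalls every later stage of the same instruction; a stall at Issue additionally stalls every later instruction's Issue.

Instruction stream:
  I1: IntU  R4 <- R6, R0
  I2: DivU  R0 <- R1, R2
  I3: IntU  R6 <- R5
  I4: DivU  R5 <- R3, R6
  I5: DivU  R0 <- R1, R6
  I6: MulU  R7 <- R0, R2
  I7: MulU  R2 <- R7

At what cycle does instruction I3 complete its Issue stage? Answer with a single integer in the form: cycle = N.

cycle = 5

c1: I1 issues→IntU
c2: I1 reads | I2 issues→DivU
c3: I1 exec-done | I2 reads
c4: I1 writes R4
c5: I3 issues→IntU
c6: I3 reads
c7: I3 exec-done
c8: I3 writes R6
c10: I2 exec-done
c11: I2 writes R0
c12: I4 issues→DivU
c13: I4 reads
c20: I4 exec-done
c21: I4 writes R5
c22: I5 issues→DivU
c23: I5 reads | I6 issues→MulU
c30: I5 exec-done
c31: I5 writes R0
c32: I6 reads
c35: I6 exec-done
c36: I6 writes R7
c37: I7 issues→MulU
c38: I7 reads
c41: I7 exec-done
c42: I7 writes R2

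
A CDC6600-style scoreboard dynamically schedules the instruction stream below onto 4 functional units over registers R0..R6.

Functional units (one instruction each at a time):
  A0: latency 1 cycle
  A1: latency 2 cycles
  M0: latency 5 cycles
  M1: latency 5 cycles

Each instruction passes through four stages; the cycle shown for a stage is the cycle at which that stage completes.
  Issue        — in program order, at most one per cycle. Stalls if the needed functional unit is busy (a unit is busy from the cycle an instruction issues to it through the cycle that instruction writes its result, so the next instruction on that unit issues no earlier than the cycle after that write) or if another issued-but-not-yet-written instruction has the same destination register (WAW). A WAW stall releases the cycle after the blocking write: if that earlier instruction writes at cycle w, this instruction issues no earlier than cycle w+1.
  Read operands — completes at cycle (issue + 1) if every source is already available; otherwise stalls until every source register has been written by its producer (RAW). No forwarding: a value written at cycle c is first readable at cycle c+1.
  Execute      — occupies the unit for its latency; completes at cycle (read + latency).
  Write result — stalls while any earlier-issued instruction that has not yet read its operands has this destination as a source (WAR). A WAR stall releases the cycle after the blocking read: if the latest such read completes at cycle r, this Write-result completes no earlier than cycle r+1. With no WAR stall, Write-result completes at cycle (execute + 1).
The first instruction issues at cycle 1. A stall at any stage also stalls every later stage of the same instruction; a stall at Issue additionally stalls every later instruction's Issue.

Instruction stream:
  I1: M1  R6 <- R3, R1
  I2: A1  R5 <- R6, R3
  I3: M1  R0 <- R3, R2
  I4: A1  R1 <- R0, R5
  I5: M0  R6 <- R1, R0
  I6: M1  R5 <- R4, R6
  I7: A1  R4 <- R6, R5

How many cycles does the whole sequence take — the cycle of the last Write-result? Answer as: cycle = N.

cycle = 38

I1: IS=1 RO=2 EX=7 WR=8
I2: IS=2 RO=9 EX=11 WR=12  [RAW R6: wait I1 write@8]
I3: IS=9 RO=10 EX=15 WR=16  [struct: M1 busy until I1 writes@8]
I4: IS=13 RO=17 EX=19 WR=20  [struct: A1 busy until I2 writes@12; RAW R0: wait I3 write@16]
I5: IS=14 RO=21 EX=26 WR=27  [RAW R1: wait I4 write@20]
I6: IS=17 RO=28 EX=33 WR=34  [struct: M1 busy until I3 writes@16; RAW R6: wait I5 write@27]
I7: IS=21 RO=35 EX=37 WR=38  [struct: A1 busy until I4 writes@20; RAW R5: wait I6 write@34]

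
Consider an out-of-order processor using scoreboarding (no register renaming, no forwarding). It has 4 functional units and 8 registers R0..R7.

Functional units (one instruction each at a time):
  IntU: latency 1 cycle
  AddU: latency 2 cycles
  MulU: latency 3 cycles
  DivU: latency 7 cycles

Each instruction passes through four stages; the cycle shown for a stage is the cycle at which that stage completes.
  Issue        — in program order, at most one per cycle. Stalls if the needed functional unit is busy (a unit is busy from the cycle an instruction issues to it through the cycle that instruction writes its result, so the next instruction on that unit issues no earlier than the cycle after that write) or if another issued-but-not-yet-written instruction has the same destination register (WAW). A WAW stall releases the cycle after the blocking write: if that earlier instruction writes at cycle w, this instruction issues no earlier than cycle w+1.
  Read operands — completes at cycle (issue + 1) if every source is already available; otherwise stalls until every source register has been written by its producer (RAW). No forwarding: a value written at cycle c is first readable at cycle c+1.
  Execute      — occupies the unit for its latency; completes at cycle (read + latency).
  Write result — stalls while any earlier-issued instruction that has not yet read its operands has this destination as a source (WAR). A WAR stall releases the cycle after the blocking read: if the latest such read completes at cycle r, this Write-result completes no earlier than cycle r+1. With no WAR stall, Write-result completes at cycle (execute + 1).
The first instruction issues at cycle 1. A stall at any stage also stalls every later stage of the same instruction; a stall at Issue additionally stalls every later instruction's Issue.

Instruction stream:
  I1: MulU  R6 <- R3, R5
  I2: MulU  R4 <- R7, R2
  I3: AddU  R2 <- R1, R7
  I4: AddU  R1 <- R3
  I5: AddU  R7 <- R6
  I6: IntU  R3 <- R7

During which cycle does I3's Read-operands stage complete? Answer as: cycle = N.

[1] I1 dispatched to MulU
[2] I1 operands ready
[5] I1 complete
[6] R6←I1
[7] I2 dispatched to MulU
[8] I2 operands ready, I3 dispatched to AddU
[9] I3 operands ready
[11] I2 complete, I3 complete
[12] R4←I2, R2←I3
[13] I4 dispatched to AddU
[14] I4 operands ready
[16] I4 complete
[17] R1←I4
[18] I5 dispatched to AddU
[19] I5 operands ready, I6 dispatched to IntU
[21] I5 complete
[22] R7←I5
[23] I6 operands ready
[24] I6 complete
[25] R3←I6

cycle = 9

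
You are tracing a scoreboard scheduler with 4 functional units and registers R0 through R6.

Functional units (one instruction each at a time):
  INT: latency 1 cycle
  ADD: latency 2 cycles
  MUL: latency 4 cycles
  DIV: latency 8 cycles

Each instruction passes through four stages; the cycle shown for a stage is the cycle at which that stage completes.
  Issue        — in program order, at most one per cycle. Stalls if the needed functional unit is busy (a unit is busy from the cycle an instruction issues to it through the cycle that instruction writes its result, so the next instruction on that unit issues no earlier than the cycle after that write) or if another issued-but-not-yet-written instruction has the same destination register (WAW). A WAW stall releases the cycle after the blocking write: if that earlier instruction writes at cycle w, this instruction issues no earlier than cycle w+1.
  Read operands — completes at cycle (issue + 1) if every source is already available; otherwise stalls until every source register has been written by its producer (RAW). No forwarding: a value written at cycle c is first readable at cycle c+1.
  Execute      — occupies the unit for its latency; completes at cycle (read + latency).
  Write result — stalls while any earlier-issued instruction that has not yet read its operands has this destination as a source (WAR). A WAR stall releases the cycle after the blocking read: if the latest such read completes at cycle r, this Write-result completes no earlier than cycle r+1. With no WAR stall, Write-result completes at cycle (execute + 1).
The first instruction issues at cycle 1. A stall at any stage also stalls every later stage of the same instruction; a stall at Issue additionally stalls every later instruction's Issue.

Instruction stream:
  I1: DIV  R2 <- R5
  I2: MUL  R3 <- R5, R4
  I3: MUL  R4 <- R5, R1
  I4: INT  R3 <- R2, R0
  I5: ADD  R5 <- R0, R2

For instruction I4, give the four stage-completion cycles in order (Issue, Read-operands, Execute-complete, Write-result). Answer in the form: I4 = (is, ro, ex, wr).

c1: I1 issues→DIV
c2: I1 reads | I2 issues→MUL
c3: I2 reads
c7: I2 exec-done
c8: I2 writes R3
c9: I3 issues→MUL
c10: I1 exec-done | I3 reads | I4 issues→INT
c11: I1 writes R2 | I5 issues→ADD
c12: I4 reads | I5 reads
c13: I4 exec-done
c14: I3 exec-done | I4 writes R3 | I5 exec-done
c15: I3 writes R4 | I5 writes R5

I4 = (10, 12, 13, 14)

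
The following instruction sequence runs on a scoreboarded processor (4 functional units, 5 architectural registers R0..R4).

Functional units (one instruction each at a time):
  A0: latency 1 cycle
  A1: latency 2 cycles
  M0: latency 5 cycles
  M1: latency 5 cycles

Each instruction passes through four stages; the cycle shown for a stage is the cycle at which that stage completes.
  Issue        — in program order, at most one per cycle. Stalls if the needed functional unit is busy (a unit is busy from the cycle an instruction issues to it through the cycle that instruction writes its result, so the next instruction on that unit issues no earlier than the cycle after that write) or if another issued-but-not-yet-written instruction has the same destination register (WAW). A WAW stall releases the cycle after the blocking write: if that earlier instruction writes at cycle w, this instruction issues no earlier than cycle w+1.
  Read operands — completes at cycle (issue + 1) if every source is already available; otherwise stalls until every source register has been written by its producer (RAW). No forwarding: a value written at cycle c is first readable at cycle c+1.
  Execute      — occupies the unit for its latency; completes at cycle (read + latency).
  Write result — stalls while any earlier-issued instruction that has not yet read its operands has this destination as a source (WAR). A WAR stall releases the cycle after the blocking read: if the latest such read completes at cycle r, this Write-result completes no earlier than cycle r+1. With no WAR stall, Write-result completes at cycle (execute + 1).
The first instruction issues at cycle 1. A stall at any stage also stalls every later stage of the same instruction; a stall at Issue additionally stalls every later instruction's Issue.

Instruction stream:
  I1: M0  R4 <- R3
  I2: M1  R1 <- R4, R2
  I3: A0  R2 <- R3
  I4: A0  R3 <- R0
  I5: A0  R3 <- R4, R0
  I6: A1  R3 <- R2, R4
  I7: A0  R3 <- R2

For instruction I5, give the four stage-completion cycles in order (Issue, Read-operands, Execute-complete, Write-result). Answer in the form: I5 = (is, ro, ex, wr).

I5 = (15, 16, 17, 18)

[1] I1 dispatched to M0
[2] I1 operands ready · I2 dispatched to M1
[3] I3 dispatched to A0
[4] I3 operands ready
[5] I3 complete
[7] I1 complete
[8] R4←I1
[9] I2 operands ready
[10] R2←I3
[11] I4 dispatched to A0
[12] I4 operands ready
[13] I4 complete
[14] I2 complete · R3←I4
[15] R1←I2 · I5 dispatched to A0
[16] I5 operands ready
[17] I5 complete
[18] R3←I5
[19] I6 dispatched to A1
[20] I6 operands ready
[22] I6 complete
[23] R3←I6
[24] I7 dispatched to A0
[25] I7 operands ready
[26] I7 complete
[27] R3←I7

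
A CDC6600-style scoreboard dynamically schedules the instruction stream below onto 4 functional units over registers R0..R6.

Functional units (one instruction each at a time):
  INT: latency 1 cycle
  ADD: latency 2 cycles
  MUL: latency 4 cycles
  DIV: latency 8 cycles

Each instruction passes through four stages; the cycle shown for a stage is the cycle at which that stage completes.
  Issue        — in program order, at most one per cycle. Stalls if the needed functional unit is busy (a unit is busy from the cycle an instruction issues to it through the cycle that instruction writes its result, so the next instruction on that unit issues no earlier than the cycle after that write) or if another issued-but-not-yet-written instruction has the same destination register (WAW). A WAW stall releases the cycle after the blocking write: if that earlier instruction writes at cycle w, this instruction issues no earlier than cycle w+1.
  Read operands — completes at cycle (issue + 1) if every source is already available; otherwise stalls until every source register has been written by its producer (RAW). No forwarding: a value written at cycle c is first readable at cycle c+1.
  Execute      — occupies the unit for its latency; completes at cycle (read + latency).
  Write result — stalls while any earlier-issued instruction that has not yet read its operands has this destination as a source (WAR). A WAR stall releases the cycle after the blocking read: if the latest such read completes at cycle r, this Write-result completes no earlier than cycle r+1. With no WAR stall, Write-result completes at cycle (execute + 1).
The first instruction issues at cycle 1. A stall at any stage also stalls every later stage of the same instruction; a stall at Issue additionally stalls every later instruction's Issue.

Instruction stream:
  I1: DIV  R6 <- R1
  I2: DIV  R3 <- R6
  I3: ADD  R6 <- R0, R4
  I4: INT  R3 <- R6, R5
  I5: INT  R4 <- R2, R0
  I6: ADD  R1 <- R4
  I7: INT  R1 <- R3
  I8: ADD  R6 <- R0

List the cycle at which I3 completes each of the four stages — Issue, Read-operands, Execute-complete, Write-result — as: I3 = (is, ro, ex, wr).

cycle 1: issue I1 (DIV)
cycle 2: I1 read-ops
cycle 10: I1 finished on DIV
cycle 11: I1→R6
cycle 12: issue I2 (DIV)
cycle 13: I2 read-ops · issue I3 (ADD)
cycle 14: I3 read-ops
cycle 16: I3 finished on ADD
cycle 17: I3→R6
cycle 21: I2 finished on DIV
cycle 22: I2→R3
cycle 23: issue I4 (INT)
cycle 24: I4 read-ops
cycle 25: I4 finished on INT
cycle 26: I4→R3
cycle 27: issue I5 (INT)
cycle 28: I5 read-ops · issue I6 (ADD)
cycle 29: I5 finished on INT
cycle 30: I5→R4
cycle 31: I6 read-ops
cycle 33: I6 finished on ADD
cycle 34: I6→R1
cycle 35: issue I7 (INT)
cycle 36: I7 read-ops · issue I8 (ADD)
cycle 37: I7 finished on INT · I8 read-ops
cycle 38: I7→R1
cycle 39: I8 finished on ADD
cycle 40: I8→R6

I3 = (13, 14, 16, 17)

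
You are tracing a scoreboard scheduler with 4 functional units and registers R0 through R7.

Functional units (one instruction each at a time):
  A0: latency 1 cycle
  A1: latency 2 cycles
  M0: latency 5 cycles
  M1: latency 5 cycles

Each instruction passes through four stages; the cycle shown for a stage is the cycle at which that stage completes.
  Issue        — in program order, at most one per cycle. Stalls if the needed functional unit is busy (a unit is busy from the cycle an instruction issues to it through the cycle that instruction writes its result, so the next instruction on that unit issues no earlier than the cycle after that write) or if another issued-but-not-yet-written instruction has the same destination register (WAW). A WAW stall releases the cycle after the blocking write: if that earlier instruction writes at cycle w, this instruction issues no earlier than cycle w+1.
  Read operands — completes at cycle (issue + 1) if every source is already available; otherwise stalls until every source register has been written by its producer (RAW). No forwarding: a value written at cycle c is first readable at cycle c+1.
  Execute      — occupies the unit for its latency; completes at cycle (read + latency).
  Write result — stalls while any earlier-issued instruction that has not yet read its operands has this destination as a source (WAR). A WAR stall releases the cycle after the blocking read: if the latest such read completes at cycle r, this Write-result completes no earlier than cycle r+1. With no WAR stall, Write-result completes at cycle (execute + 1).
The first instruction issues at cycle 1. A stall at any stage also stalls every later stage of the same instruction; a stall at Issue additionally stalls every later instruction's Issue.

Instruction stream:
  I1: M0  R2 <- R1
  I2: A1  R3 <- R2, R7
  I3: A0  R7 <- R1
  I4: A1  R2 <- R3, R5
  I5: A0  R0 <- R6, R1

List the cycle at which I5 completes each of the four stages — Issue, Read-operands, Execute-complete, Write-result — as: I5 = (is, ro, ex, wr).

I5 = (14, 15, 16, 17)

c1: I1 issues→M0
c2: I1 reads · I2 issues→A1
c3: I3 issues→A0
c4: I3 reads
c5: I3 exec-done
c7: I1 exec-done
c8: I1 writes R2
c9: I2 reads
c10: I3 writes R7
c11: I2 exec-done
c12: I2 writes R3
c13: I4 issues→A1
c14: I4 reads · I5 issues→A0
c15: I5 reads
c16: I4 exec-done · I5 exec-done
c17: I4 writes R2 · I5 writes R0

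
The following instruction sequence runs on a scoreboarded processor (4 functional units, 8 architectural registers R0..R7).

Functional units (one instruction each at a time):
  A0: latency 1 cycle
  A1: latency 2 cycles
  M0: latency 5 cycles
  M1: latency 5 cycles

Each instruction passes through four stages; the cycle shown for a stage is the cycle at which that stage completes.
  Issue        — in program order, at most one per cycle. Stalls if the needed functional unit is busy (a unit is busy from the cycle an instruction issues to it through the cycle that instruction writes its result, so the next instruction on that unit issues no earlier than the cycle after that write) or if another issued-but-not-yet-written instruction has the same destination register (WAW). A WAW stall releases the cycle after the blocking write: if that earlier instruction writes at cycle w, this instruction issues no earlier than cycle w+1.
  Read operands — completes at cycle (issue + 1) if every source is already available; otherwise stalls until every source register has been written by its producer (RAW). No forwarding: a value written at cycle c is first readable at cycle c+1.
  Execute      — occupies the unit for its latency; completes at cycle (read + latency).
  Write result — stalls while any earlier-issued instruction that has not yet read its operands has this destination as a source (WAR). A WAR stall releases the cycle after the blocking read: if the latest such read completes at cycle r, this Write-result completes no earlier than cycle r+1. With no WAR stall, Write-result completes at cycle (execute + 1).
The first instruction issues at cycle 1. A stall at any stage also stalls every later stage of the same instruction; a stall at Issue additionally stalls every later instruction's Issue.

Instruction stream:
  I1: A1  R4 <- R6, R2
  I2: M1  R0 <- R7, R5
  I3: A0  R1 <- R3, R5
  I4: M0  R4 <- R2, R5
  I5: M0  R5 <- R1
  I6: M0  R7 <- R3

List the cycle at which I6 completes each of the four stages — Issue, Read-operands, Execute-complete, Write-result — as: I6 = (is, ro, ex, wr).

I6 = (22, 23, 28, 29)

I1 -> (1, 2, 4, 5)
I2 -> (2, 3, 8, 9)
I3 -> (3, 4, 5, 6)
I4 -> (6, 7, 12, 13)  // WAW R4: wait I1 write@5
I5 -> (14, 15, 20, 21)  // struct: M0 busy until I4 writes@13
I6 -> (22, 23, 28, 29)  // struct: M0 busy until I5 writes@21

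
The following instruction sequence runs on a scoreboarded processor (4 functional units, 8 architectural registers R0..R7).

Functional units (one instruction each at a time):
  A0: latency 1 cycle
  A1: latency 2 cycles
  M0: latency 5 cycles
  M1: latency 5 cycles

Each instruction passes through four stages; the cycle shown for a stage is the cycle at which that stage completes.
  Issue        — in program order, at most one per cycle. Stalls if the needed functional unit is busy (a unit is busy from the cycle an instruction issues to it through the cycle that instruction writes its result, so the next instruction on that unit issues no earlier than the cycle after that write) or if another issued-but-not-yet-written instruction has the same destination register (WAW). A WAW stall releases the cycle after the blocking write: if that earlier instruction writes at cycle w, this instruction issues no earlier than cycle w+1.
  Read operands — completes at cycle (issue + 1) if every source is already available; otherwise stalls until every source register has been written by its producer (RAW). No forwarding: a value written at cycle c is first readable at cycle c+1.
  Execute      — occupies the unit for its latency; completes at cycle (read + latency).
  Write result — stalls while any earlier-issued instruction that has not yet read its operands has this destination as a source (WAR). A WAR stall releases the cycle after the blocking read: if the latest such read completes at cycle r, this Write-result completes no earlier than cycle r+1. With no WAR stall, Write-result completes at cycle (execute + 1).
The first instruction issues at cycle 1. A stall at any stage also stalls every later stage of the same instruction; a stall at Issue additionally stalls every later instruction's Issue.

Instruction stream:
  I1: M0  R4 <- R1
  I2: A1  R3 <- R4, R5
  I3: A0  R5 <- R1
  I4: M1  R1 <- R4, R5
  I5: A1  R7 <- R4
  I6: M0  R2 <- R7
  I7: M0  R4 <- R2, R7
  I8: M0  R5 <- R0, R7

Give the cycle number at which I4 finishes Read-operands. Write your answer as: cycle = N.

cycle 1: issue I1 (M0)
cycle 2: I1 read-ops; issue I2 (A1)
cycle 3: issue I3 (A0)
cycle 4: I3 read-ops; issue I4 (M1)
cycle 5: I3 finished on A0
cycle 7: I1 finished on M0
cycle 8: I1→R4
cycle 9: I2 read-ops
cycle 10: I3→R5
cycle 11: I2 finished on A1; I4 read-ops
cycle 12: I2→R3
cycle 13: issue I5 (A1)
cycle 14: I5 read-ops; issue I6 (M0)
cycle 16: I4 finished on M1; I5 finished on A1
cycle 17: I4→R1; I5→R7
cycle 18: I6 read-ops
cycle 23: I6 finished on M0
cycle 24: I6→R2
cycle 25: issue I7 (M0)
cycle 26: I7 read-ops
cycle 31: I7 finished on M0
cycle 32: I7→R4
cycle 33: issue I8 (M0)
cycle 34: I8 read-ops
cycle 39: I8 finished on M0
cycle 40: I8→R5

cycle = 11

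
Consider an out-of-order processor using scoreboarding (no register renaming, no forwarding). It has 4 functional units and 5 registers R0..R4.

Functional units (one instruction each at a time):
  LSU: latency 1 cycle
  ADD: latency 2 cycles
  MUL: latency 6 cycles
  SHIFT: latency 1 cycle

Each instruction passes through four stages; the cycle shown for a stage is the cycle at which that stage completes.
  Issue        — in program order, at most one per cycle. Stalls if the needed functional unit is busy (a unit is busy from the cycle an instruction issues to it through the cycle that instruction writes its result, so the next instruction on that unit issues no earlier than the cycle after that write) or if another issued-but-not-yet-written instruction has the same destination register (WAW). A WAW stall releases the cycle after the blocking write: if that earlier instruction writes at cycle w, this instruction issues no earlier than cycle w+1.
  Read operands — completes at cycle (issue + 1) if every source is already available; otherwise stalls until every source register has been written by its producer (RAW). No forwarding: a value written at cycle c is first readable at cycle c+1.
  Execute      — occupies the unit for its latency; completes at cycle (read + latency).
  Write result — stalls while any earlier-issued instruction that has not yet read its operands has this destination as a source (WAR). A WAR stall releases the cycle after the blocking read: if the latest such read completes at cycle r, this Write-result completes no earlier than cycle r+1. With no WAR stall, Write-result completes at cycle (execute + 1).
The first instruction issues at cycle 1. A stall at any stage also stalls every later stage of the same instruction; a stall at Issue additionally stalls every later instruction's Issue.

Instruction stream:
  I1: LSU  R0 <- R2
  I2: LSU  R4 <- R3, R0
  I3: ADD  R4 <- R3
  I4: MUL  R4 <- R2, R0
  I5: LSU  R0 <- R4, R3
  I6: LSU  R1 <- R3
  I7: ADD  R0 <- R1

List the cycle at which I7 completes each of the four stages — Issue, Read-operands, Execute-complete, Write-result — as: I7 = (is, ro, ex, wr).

t=1  issue I1 (LSU)
t=2  I1 read-ops
t=3  I1 finished on LSU
t=4  I1→R0
t=5  issue I2 (LSU)
t=6  I2 read-ops
t=7  I2 finished on LSU
t=8  I2→R4
t=9  issue I3 (ADD)
t=10  I3 read-ops
t=12  I3 finished on ADD
t=13  I3→R4
t=14  issue I4 (MUL)
t=15  I4 read-ops; issue I5 (LSU)
t=21  I4 finished on MUL
t=22  I4→R4
t=23  I5 read-ops
t=24  I5 finished on LSU
t=25  I5→R0
t=26  issue I6 (LSU)
t=27  I6 read-ops; issue I7 (ADD)
t=28  I6 finished on LSU
t=29  I6→R1
t=30  I7 read-ops
t=32  I7 finished on ADD
t=33  I7→R0

I7 = (27, 30, 32, 33)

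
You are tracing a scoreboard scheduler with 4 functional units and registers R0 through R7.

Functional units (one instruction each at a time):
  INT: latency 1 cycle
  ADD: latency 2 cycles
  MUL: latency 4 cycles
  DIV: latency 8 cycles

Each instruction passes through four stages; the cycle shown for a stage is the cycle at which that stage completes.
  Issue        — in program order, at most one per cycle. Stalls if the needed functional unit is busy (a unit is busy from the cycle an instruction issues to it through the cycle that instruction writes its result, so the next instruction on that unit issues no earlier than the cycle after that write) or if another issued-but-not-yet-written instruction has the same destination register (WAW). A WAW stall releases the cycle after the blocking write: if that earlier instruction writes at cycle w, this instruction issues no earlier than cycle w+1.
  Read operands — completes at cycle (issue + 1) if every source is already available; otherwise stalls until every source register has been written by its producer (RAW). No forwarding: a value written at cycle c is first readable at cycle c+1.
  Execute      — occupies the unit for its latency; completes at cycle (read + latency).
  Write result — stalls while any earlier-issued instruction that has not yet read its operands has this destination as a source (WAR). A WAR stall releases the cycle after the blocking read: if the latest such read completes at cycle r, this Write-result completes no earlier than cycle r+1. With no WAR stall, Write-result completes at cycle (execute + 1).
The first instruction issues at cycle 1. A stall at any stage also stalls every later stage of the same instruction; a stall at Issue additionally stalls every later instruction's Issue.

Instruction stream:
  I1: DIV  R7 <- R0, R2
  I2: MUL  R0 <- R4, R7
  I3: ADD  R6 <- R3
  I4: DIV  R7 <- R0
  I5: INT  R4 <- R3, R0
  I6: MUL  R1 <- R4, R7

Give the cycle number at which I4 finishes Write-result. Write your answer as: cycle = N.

cycle = 27

I1: IS=1 RO=2 EX=10 WR=11
I2: IS=2 RO=12 EX=16 WR=17  [RAW R7: wait I1 write@11]
I3: IS=3 RO=4 EX=6 WR=7
I4: IS=12 RO=18 EX=26 WR=27  [struct: DIV busy until I1 writes@11; RAW R0: wait I2 write@17]
I5: IS=13 RO=18 EX=19 WR=20  [RAW R0: wait I2 write@17]
I6: IS=18 RO=28 EX=32 WR=33  [struct: MUL busy until I2 writes@17; RAW R7: wait I4 write@27]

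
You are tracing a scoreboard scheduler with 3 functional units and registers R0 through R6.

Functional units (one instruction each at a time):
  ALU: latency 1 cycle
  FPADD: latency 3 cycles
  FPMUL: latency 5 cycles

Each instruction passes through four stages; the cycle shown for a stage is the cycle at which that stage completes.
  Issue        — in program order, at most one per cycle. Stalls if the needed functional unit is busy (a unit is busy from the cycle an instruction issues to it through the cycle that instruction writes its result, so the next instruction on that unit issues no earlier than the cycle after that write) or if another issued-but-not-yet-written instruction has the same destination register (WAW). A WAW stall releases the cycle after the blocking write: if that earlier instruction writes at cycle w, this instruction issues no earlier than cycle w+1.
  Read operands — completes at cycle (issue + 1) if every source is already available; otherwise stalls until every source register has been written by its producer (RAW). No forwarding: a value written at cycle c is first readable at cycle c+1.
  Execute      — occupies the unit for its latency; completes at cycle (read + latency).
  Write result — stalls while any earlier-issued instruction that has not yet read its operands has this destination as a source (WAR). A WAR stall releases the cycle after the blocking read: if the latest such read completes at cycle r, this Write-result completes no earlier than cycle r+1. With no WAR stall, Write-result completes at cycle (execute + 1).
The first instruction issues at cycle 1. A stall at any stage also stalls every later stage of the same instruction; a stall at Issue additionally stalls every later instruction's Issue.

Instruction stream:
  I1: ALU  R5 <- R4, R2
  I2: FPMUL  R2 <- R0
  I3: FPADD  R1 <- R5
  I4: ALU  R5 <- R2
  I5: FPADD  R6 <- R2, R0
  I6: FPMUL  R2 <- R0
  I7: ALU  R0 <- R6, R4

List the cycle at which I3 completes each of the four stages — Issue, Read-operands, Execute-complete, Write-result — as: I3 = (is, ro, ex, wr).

t=1  I1→ALU
t=2  I1 RO | I2→FPMUL
t=3  I1 EX | I2 RO | I3→FPADD
t=4  I1 WR R5
t=5  I3 RO | I4→ALU
t=8  I2 EX | I3 EX
t=9  I2 WR R2 | I3 WR R1
t=10  I4 RO | I5→FPADD
t=11  I4 EX | I5 RO | I6→FPMUL
t=12  I4 WR R5 | I6 RO
t=13  I7→ALU
t=14  I5 EX
t=15  I5 WR R6
t=16  I7 RO
t=17  I6 EX | I7 EX
t=18  I6 WR R2 | I7 WR R0

I3 = (3, 5, 8, 9)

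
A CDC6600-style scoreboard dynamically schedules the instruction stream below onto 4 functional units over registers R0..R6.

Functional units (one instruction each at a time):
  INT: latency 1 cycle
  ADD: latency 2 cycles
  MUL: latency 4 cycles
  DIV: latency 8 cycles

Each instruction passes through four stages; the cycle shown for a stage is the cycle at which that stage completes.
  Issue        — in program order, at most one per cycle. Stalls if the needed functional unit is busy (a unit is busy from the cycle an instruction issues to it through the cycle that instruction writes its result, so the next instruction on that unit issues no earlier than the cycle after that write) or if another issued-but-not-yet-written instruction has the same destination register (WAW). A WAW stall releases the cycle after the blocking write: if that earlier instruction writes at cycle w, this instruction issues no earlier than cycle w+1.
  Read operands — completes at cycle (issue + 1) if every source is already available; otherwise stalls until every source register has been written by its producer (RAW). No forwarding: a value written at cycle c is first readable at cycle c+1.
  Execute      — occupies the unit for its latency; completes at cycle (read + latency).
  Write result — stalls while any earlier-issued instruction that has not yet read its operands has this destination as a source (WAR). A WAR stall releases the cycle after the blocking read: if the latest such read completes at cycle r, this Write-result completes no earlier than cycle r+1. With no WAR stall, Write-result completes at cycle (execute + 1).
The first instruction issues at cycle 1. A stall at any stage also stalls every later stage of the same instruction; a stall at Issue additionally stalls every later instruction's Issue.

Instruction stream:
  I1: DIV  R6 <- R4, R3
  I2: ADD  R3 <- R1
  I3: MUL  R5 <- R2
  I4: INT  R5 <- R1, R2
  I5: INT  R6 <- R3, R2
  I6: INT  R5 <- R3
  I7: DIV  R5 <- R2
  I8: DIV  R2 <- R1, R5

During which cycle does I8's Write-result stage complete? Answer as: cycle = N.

cycle = 43

[1] I1 dispatched to DIV
[2] I1 operands ready | I2 dispatched to ADD
[3] I2 operands ready | I3 dispatched to MUL
[4] I3 operands ready
[5] I2 complete
[6] R3←I2
[8] I3 complete
[9] R5←I3
[10] I1 complete | I4 dispatched to INT
[11] R6←I1 | I4 operands ready
[12] I4 complete
[13] R5←I4
[14] I5 dispatched to INT
[15] I5 operands ready
[16] I5 complete
[17] R6←I5
[18] I6 dispatched to INT
[19] I6 operands ready
[20] I6 complete
[21] R5←I6
[22] I7 dispatched to DIV
[23] I7 operands ready
[31] I7 complete
[32] R5←I7
[33] I8 dispatched to DIV
[34] I8 operands ready
[42] I8 complete
[43] R2←I8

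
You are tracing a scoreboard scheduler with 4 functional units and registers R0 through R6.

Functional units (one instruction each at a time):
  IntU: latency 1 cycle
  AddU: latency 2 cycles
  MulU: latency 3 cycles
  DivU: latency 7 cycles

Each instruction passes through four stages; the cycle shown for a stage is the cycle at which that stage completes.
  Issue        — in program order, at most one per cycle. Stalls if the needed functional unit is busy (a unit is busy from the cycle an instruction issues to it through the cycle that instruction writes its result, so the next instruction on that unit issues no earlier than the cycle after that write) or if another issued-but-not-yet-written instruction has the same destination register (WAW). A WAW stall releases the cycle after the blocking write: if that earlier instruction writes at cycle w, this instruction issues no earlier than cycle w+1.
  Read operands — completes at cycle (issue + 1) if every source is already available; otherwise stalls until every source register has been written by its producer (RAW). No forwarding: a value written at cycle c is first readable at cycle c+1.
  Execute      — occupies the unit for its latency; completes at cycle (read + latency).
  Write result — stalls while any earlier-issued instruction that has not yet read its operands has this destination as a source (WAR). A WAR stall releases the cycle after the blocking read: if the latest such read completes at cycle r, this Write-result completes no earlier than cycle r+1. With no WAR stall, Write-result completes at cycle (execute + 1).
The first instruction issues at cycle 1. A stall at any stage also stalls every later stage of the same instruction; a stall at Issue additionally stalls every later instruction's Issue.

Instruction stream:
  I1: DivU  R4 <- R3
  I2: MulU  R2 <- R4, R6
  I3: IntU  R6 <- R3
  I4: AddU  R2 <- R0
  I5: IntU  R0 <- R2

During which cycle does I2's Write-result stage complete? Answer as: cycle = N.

cycle = 15

I1: IS=1 RO=2 EX=9 WR=10
I2: IS=2 RO=11 EX=14 WR=15  [RAW R4: wait I1 write@10]
I3: IS=3 RO=4 EX=5 WR=12  [WAR R6: wait I2 read@11]
I4: IS=16 RO=17 EX=19 WR=20  [WAW R2: wait I2 write@15]
I5: IS=17 RO=21 EX=22 WR=23  [RAW R2: wait I4 write@20]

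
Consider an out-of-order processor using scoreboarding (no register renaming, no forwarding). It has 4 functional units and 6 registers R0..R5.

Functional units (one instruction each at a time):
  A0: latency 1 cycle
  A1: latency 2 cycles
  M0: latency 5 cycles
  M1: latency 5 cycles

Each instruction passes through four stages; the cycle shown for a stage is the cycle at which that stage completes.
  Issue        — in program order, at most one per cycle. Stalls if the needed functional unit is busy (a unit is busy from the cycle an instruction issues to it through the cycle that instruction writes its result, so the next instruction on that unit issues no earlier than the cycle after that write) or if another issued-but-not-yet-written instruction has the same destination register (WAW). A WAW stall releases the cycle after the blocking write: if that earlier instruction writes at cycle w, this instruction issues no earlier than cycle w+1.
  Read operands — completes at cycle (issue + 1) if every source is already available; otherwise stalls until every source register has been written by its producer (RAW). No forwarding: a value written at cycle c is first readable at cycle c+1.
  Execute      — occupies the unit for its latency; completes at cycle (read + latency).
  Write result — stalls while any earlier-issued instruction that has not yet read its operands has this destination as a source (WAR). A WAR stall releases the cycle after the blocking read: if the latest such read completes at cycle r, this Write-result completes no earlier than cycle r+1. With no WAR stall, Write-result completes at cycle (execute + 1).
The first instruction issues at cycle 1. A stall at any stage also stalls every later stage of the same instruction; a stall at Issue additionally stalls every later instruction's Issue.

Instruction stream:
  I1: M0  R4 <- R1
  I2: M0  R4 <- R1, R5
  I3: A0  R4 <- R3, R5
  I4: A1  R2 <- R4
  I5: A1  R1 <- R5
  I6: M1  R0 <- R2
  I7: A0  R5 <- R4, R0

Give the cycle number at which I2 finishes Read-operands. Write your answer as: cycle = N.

cycle = 10

[1] I1 issues→M0
[2] I1 reads
[7] I1 exec-done
[8] I1 writes R4
[9] I2 issues→M0
[10] I2 reads
[15] I2 exec-done
[16] I2 writes R4
[17] I3 issues→A0
[18] I3 reads | I4 issues→A1
[19] I3 exec-done
[20] I3 writes R4
[21] I4 reads
[23] I4 exec-done
[24] I4 writes R2
[25] I5 issues→A1
[26] I5 reads | I6 issues→M1
[27] I6 reads | I7 issues→A0
[28] I5 exec-done
[29] I5 writes R1
[32] I6 exec-done
[33] I6 writes R0
[34] I7 reads
[35] I7 exec-done
[36] I7 writes R5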